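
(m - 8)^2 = m^2 - 16*m + 64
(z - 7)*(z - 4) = z^2 - 11*z + 28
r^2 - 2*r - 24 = (r - 6)*(r + 4)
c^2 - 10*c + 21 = (c - 7)*(c - 3)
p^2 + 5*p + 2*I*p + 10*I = (p + 5)*(p + 2*I)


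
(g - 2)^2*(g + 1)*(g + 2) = g^4 - g^3 - 6*g^2 + 4*g + 8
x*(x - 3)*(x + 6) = x^3 + 3*x^2 - 18*x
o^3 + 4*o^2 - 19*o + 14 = (o - 2)*(o - 1)*(o + 7)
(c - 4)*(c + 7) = c^2 + 3*c - 28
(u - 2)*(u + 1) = u^2 - u - 2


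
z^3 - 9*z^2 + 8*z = z*(z - 8)*(z - 1)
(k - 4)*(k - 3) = k^2 - 7*k + 12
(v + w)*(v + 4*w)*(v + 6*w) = v^3 + 11*v^2*w + 34*v*w^2 + 24*w^3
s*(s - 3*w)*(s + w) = s^3 - 2*s^2*w - 3*s*w^2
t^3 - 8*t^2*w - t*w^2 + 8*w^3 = (t - 8*w)*(t - w)*(t + w)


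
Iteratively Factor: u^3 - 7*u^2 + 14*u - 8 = (u - 4)*(u^2 - 3*u + 2) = (u - 4)*(u - 1)*(u - 2)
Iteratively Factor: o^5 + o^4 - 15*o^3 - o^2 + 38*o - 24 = (o - 1)*(o^4 + 2*o^3 - 13*o^2 - 14*o + 24) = (o - 1)^2*(o^3 + 3*o^2 - 10*o - 24) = (o - 1)^2*(o + 4)*(o^2 - o - 6) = (o - 3)*(o - 1)^2*(o + 4)*(o + 2)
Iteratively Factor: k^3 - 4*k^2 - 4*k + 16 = (k + 2)*(k^2 - 6*k + 8) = (k - 2)*(k + 2)*(k - 4)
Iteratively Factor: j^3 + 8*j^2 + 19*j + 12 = (j + 1)*(j^2 + 7*j + 12) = (j + 1)*(j + 4)*(j + 3)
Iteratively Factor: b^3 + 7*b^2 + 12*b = (b)*(b^2 + 7*b + 12) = b*(b + 3)*(b + 4)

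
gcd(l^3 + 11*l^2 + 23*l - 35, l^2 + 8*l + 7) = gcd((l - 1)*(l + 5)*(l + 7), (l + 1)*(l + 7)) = l + 7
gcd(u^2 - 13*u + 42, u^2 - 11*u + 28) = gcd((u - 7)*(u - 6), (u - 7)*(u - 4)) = u - 7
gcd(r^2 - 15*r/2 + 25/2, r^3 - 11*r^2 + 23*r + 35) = r - 5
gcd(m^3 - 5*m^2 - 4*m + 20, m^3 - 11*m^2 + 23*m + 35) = m - 5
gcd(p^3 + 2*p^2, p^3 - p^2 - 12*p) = p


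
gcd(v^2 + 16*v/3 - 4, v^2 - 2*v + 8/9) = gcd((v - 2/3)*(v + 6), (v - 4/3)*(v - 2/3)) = v - 2/3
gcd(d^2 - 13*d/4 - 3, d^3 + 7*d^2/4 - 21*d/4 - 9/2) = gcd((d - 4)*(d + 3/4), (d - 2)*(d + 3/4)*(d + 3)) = d + 3/4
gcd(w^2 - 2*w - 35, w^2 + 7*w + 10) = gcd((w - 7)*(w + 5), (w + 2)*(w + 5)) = w + 5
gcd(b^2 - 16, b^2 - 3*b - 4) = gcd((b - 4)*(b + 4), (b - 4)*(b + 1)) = b - 4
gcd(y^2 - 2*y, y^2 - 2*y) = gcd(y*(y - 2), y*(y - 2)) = y^2 - 2*y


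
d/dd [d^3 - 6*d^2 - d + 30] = 3*d^2 - 12*d - 1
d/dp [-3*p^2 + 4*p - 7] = 4 - 6*p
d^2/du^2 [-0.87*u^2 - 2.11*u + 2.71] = -1.74000000000000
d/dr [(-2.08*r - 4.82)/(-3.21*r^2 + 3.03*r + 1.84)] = (-6.6768*r^2 - 30.9444*r + 10.7774)/(10.3041*r^4 - 19.4526*r^3 - 2.6319*r^2 + 11.1504*r + 3.3856)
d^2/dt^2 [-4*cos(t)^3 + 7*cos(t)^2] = 3*cos(t) - 14*cos(2*t) + 9*cos(3*t)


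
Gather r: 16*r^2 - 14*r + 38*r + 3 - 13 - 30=16*r^2 + 24*r - 40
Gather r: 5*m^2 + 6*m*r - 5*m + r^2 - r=5*m^2 - 5*m + r^2 + r*(6*m - 1)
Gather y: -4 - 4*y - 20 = -4*y - 24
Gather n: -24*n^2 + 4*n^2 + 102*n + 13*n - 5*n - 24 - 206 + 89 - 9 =-20*n^2 + 110*n - 150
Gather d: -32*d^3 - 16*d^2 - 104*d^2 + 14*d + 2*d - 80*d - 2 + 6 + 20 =-32*d^3 - 120*d^2 - 64*d + 24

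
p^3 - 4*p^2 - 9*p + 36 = (p - 4)*(p - 3)*(p + 3)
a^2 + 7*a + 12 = (a + 3)*(a + 4)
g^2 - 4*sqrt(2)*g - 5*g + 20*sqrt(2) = (g - 5)*(g - 4*sqrt(2))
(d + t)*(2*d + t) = 2*d^2 + 3*d*t + t^2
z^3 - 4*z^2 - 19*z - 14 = (z - 7)*(z + 1)*(z + 2)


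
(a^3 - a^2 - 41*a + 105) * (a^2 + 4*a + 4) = a^5 + 3*a^4 - 41*a^3 - 63*a^2 + 256*a + 420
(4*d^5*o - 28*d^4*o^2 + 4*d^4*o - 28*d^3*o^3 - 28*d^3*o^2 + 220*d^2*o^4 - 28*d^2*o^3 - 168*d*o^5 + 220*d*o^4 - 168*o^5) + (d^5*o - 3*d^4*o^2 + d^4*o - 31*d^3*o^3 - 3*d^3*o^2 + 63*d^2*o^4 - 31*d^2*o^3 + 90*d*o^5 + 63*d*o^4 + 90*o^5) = 5*d^5*o - 31*d^4*o^2 + 5*d^4*o - 59*d^3*o^3 - 31*d^3*o^2 + 283*d^2*o^4 - 59*d^2*o^3 - 78*d*o^5 + 283*d*o^4 - 78*o^5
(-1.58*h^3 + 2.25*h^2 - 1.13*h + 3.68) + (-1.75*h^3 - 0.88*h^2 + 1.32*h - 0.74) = -3.33*h^3 + 1.37*h^2 + 0.19*h + 2.94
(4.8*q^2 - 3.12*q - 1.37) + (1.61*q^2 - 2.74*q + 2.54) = 6.41*q^2 - 5.86*q + 1.17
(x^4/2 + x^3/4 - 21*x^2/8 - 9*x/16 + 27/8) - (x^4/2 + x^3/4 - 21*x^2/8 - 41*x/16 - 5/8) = 2*x + 4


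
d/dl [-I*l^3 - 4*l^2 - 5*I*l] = -3*I*l^2 - 8*l - 5*I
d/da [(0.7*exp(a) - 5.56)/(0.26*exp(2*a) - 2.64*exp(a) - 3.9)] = (-0.182*exp(2*a) + 2.8912*exp(a) - 17.4084)*exp(a)/(0.0676*exp(4*a) - 1.3728*exp(3*a) + 4.9416*exp(2*a) + 20.592*exp(a) + 15.21)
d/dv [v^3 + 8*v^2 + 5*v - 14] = 3*v^2 + 16*v + 5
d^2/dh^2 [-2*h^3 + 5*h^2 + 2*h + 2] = 10 - 12*h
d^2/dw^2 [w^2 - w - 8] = 2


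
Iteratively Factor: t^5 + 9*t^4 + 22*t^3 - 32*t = (t + 4)*(t^4 + 5*t^3 + 2*t^2 - 8*t) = (t + 4)^2*(t^3 + t^2 - 2*t) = t*(t + 4)^2*(t^2 + t - 2) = t*(t - 1)*(t + 4)^2*(t + 2)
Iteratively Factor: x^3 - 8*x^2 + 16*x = (x)*(x^2 - 8*x + 16) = x*(x - 4)*(x - 4)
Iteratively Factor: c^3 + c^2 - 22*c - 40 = (c + 4)*(c^2 - 3*c - 10) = (c - 5)*(c + 4)*(c + 2)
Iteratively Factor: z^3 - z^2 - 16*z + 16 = (z - 1)*(z^2 - 16) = (z - 1)*(z + 4)*(z - 4)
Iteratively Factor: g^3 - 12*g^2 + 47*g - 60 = (g - 3)*(g^2 - 9*g + 20) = (g - 4)*(g - 3)*(g - 5)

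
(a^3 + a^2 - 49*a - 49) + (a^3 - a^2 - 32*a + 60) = 2*a^3 - 81*a + 11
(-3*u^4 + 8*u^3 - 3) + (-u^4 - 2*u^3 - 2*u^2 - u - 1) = -4*u^4 + 6*u^3 - 2*u^2 - u - 4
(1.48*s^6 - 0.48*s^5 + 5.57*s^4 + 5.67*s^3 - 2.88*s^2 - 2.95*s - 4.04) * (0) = 0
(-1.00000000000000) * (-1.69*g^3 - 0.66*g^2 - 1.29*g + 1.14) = 1.69*g^3 + 0.66*g^2 + 1.29*g - 1.14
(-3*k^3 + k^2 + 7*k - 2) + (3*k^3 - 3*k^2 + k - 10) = -2*k^2 + 8*k - 12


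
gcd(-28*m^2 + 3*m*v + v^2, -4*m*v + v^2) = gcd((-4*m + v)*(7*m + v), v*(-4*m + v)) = -4*m + v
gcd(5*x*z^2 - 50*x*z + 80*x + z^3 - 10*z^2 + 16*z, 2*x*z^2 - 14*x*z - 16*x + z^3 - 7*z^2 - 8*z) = z - 8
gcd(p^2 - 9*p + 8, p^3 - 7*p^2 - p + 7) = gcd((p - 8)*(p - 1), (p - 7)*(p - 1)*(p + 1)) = p - 1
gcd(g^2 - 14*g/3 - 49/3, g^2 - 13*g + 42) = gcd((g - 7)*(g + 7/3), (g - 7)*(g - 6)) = g - 7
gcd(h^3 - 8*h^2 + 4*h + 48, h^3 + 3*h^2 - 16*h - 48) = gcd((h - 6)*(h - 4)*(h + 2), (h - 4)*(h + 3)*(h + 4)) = h - 4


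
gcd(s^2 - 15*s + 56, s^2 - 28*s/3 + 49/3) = s - 7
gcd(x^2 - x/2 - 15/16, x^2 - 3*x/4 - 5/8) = x - 5/4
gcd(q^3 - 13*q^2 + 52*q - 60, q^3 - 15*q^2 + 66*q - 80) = q^2 - 7*q + 10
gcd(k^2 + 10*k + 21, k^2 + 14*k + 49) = k + 7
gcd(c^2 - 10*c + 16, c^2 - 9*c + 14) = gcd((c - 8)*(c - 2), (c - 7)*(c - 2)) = c - 2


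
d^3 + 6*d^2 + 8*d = d*(d + 2)*(d + 4)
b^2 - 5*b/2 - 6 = (b - 4)*(b + 3/2)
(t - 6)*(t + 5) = t^2 - t - 30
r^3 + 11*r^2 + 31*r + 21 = (r + 1)*(r + 3)*(r + 7)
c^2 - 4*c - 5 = (c - 5)*(c + 1)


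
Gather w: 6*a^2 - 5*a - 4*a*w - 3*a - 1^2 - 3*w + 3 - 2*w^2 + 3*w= 6*a^2 - 4*a*w - 8*a - 2*w^2 + 2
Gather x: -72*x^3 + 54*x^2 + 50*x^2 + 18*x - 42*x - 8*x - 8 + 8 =-72*x^3 + 104*x^2 - 32*x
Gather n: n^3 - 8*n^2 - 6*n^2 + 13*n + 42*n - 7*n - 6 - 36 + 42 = n^3 - 14*n^2 + 48*n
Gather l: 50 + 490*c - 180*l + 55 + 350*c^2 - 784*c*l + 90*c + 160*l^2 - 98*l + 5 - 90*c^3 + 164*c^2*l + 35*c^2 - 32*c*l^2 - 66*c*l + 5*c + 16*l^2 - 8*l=-90*c^3 + 385*c^2 + 585*c + l^2*(176 - 32*c) + l*(164*c^2 - 850*c - 286) + 110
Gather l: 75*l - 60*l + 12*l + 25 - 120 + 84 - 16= 27*l - 27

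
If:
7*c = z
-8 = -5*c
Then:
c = 8/5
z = 56/5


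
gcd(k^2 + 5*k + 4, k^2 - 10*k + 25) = 1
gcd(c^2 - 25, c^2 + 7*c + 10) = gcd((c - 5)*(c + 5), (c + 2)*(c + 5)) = c + 5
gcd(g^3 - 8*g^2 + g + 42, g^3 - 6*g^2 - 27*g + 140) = g - 7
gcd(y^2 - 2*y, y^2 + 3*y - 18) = 1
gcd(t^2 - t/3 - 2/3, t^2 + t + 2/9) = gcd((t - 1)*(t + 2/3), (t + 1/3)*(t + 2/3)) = t + 2/3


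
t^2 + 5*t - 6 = (t - 1)*(t + 6)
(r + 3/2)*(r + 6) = r^2 + 15*r/2 + 9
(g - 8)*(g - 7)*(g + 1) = g^3 - 14*g^2 + 41*g + 56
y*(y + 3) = y^2 + 3*y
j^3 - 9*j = j*(j - 3)*(j + 3)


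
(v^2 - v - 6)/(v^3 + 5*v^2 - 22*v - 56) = (v - 3)/(v^2 + 3*v - 28)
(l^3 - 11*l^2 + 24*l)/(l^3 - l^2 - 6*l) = (l - 8)/(l + 2)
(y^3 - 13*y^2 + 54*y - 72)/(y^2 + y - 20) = (y^2 - 9*y + 18)/(y + 5)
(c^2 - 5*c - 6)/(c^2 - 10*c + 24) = (c + 1)/(c - 4)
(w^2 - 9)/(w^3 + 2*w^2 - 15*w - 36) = (w - 3)/(w^2 - w - 12)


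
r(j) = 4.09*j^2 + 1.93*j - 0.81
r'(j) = 8.18*j + 1.93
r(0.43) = 0.78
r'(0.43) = 5.45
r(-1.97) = 11.26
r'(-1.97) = -14.18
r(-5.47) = 111.01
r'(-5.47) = -42.81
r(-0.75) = 0.04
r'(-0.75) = -4.20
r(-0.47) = -0.81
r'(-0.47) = -1.91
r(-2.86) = 27.12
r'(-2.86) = -21.46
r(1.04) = 5.62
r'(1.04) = 10.44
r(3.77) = 64.60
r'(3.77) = 32.77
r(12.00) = 611.31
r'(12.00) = 100.09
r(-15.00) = 890.49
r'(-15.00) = -120.77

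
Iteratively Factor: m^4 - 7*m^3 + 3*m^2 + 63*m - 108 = (m - 3)*(m^3 - 4*m^2 - 9*m + 36) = (m - 3)^2*(m^2 - m - 12) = (m - 3)^2*(m + 3)*(m - 4)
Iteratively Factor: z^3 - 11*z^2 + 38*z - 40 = (z - 2)*(z^2 - 9*z + 20) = (z - 4)*(z - 2)*(z - 5)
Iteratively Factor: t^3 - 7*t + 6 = (t + 3)*(t^2 - 3*t + 2) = (t - 2)*(t + 3)*(t - 1)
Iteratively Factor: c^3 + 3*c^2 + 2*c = (c + 1)*(c^2 + 2*c) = (c + 1)*(c + 2)*(c)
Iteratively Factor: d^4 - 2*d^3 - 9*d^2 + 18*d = (d - 2)*(d^3 - 9*d) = (d - 2)*(d + 3)*(d^2 - 3*d) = (d - 3)*(d - 2)*(d + 3)*(d)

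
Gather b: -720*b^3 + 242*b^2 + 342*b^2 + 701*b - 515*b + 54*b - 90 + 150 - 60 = -720*b^3 + 584*b^2 + 240*b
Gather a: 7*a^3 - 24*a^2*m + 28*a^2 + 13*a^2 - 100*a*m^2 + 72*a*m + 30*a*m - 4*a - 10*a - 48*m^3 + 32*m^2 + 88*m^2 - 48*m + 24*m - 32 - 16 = 7*a^3 + a^2*(41 - 24*m) + a*(-100*m^2 + 102*m - 14) - 48*m^3 + 120*m^2 - 24*m - 48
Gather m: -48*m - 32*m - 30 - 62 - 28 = -80*m - 120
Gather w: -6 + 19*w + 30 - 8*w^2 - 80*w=-8*w^2 - 61*w + 24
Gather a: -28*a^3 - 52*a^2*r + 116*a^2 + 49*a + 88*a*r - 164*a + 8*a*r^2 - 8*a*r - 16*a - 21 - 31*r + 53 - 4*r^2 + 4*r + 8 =-28*a^3 + a^2*(116 - 52*r) + a*(8*r^2 + 80*r - 131) - 4*r^2 - 27*r + 40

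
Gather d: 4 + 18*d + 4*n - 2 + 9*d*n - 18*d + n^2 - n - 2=9*d*n + n^2 + 3*n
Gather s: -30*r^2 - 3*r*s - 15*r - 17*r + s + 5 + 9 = -30*r^2 - 32*r + s*(1 - 3*r) + 14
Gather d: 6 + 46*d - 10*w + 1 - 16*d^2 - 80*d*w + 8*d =-16*d^2 + d*(54 - 80*w) - 10*w + 7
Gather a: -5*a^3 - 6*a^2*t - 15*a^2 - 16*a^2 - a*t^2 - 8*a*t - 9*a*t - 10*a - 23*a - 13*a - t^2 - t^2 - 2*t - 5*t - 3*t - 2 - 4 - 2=-5*a^3 + a^2*(-6*t - 31) + a*(-t^2 - 17*t - 46) - 2*t^2 - 10*t - 8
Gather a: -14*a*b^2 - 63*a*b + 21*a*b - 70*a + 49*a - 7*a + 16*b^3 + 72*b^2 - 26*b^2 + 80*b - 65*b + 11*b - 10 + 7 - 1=a*(-14*b^2 - 42*b - 28) + 16*b^3 + 46*b^2 + 26*b - 4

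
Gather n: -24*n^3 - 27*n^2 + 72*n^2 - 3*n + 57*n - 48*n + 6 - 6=-24*n^3 + 45*n^2 + 6*n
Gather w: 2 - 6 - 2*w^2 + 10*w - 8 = -2*w^2 + 10*w - 12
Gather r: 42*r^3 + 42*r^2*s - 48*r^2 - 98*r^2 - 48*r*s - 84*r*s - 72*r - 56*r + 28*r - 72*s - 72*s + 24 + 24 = 42*r^3 + r^2*(42*s - 146) + r*(-132*s - 100) - 144*s + 48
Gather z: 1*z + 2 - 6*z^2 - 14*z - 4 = -6*z^2 - 13*z - 2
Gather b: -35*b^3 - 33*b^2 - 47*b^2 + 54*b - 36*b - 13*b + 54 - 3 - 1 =-35*b^3 - 80*b^2 + 5*b + 50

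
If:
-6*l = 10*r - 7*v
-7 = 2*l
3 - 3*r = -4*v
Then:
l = -7/2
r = 63/19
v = 33/19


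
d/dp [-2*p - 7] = -2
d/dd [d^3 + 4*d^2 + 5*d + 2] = 3*d^2 + 8*d + 5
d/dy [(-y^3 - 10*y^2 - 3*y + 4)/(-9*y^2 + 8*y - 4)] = (9*y^4 - 16*y^3 - 95*y^2 + 152*y - 20)/(81*y^4 - 144*y^3 + 136*y^2 - 64*y + 16)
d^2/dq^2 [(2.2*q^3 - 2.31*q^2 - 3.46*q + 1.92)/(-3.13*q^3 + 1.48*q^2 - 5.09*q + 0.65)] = (24.8791179999999*q^6 + 413.682084*q^5 - 596.413362*q^4 + 38.0538060000001*q^3 - 93.955272*q^2 + 37.796904*q - 70.946254)/(30.664297*q^9 - 43.498236*q^8 + 170.166519*q^7 - 163.819243*q^6 + 294.790827*q^5 - 181.436874*q^4 + 165.218984*q^3 - 52.396695*q^2 + 6.451575*q - 0.274625)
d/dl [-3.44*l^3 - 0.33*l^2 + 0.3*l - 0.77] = -10.32*l^2 - 0.66*l + 0.3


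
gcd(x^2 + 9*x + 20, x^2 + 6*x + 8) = x + 4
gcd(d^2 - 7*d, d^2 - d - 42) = d - 7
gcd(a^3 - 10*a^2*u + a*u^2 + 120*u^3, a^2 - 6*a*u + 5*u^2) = -a + 5*u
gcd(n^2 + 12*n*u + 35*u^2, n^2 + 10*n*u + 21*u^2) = n + 7*u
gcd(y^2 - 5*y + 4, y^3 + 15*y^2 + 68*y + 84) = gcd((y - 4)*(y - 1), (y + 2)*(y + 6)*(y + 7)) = 1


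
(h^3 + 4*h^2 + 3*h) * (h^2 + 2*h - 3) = h^5 + 6*h^4 + 8*h^3 - 6*h^2 - 9*h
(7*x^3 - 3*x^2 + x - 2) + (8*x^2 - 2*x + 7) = 7*x^3 + 5*x^2 - x + 5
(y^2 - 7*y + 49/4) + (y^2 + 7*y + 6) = 2*y^2 + 73/4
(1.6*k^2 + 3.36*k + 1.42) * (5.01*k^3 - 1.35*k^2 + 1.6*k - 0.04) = 8.016*k^5 + 14.6736*k^4 + 5.1382*k^3 + 3.395*k^2 + 2.1376*k - 0.0568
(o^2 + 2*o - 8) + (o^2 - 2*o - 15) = 2*o^2 - 23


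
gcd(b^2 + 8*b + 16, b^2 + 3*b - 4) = b + 4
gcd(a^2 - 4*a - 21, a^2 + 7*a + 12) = a + 3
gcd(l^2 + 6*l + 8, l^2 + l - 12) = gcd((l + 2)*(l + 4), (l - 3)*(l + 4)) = l + 4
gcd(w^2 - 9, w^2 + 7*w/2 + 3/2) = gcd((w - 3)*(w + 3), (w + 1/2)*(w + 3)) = w + 3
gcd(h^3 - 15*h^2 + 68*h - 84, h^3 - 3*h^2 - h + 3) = 1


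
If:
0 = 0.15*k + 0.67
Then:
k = -4.47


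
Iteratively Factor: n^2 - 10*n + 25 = (n - 5)*(n - 5)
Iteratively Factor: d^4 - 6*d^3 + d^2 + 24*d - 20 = (d - 5)*(d^3 - d^2 - 4*d + 4) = (d - 5)*(d + 2)*(d^2 - 3*d + 2) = (d - 5)*(d - 2)*(d + 2)*(d - 1)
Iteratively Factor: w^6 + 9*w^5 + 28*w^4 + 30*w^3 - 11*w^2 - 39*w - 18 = (w - 1)*(w^5 + 10*w^4 + 38*w^3 + 68*w^2 + 57*w + 18) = (w - 1)*(w + 3)*(w^4 + 7*w^3 + 17*w^2 + 17*w + 6) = (w - 1)*(w + 3)^2*(w^3 + 4*w^2 + 5*w + 2) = (w - 1)*(w + 2)*(w + 3)^2*(w^2 + 2*w + 1) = (w - 1)*(w + 1)*(w + 2)*(w + 3)^2*(w + 1)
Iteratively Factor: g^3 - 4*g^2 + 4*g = (g - 2)*(g^2 - 2*g) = g*(g - 2)*(g - 2)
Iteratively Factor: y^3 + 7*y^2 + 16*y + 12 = (y + 2)*(y^2 + 5*y + 6) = (y + 2)*(y + 3)*(y + 2)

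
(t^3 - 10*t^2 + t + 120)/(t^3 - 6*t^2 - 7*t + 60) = (t - 8)/(t - 4)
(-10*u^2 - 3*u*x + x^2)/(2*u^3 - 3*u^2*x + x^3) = (-5*u + x)/(u^2 - 2*u*x + x^2)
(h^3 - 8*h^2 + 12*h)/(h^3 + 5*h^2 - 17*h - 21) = h*(h^2 - 8*h + 12)/(h^3 + 5*h^2 - 17*h - 21)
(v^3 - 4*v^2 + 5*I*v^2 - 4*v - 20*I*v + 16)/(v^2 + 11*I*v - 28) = (v^2 + v*(-4 + I) - 4*I)/(v + 7*I)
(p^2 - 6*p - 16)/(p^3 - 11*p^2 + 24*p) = (p + 2)/(p*(p - 3))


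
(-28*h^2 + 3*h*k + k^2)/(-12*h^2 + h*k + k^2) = (-28*h^2 + 3*h*k + k^2)/(-12*h^2 + h*k + k^2)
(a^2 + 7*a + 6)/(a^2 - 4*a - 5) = (a + 6)/(a - 5)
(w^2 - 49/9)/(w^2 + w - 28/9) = (3*w - 7)/(3*w - 4)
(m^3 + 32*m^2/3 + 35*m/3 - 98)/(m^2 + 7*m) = m + 11/3 - 14/m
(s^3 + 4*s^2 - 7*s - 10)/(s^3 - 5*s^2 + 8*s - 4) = (s^2 + 6*s + 5)/(s^2 - 3*s + 2)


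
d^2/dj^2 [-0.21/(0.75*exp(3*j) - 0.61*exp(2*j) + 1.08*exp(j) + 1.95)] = ((1.4175*exp(2*j) - 0.5124*exp(j) + 0.2268)*(0.75*exp(3*j) - 0.61*exp(2*j) + 1.08*exp(j) + 1.95) - 0.21*(2.25*exp(2*j) - 1.22*exp(j) + 1.08)*(4.5*exp(2*j) - 2.44*exp(j) + 2.16)*exp(j))*exp(j)/(0.75*exp(3*j) - 0.61*exp(2*j) + 1.08*exp(j) + 1.95)^3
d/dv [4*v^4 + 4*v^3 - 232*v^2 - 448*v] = 16*v^3 + 12*v^2 - 464*v - 448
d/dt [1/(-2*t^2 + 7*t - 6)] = (4*t - 7)/(2*t^2 - 7*t + 6)^2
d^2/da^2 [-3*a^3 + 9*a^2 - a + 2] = 18 - 18*a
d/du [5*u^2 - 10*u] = 10*u - 10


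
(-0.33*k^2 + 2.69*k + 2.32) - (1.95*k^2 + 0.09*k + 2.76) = -2.28*k^2 + 2.6*k - 0.44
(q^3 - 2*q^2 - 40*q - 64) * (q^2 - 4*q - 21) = q^5 - 6*q^4 - 53*q^3 + 138*q^2 + 1096*q + 1344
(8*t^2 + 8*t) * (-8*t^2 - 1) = -64*t^4 - 64*t^3 - 8*t^2 - 8*t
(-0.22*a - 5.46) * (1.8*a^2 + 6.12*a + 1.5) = -0.396*a^3 - 11.1744*a^2 - 33.7452*a - 8.19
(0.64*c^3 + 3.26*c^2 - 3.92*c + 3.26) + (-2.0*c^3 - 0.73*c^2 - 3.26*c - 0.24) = -1.36*c^3 + 2.53*c^2 - 7.18*c + 3.02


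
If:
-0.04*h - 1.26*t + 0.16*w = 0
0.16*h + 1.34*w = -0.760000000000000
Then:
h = -8.375*w - 4.75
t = 0.392857142857143*w + 0.150793650793651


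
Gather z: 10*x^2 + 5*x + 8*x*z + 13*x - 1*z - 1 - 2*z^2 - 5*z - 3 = 10*x^2 + 18*x - 2*z^2 + z*(8*x - 6) - 4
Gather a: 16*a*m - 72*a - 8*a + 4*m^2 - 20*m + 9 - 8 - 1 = a*(16*m - 80) + 4*m^2 - 20*m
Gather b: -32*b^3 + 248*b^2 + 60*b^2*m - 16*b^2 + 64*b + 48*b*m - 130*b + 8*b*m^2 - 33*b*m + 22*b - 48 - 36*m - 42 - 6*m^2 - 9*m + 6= -32*b^3 + b^2*(60*m + 232) + b*(8*m^2 + 15*m - 44) - 6*m^2 - 45*m - 84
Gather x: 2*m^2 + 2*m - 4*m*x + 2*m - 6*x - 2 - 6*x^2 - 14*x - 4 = 2*m^2 + 4*m - 6*x^2 + x*(-4*m - 20) - 6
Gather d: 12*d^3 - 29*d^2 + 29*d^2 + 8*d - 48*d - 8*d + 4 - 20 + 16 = 12*d^3 - 48*d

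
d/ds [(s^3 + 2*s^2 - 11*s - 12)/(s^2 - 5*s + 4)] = (s^4 - 10*s^3 + 13*s^2 + 40*s - 104)/(s^4 - 10*s^3 + 33*s^2 - 40*s + 16)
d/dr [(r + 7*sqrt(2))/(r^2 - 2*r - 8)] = (r^2 - 2*r - 2*(r - 1)*(r + 7*sqrt(2)) - 8)/(-r^2 + 2*r + 8)^2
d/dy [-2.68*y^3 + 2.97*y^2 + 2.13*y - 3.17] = -8.04*y^2 + 5.94*y + 2.13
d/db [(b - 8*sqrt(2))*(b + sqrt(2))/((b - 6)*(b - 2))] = (-8*b^2 + 7*sqrt(2)*b^2 + 56*b - 128 - 84*sqrt(2))/(b^4 - 16*b^3 + 88*b^2 - 192*b + 144)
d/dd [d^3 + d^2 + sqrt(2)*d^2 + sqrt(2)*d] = 3*d^2 + 2*d + 2*sqrt(2)*d + sqrt(2)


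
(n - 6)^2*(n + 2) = n^3 - 10*n^2 + 12*n + 72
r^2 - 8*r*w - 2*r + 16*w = (r - 2)*(r - 8*w)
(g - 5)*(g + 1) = g^2 - 4*g - 5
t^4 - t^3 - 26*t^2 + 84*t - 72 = (t - 3)*(t - 2)^2*(t + 6)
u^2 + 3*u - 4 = (u - 1)*(u + 4)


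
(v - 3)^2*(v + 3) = v^3 - 3*v^2 - 9*v + 27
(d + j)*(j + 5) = d*j + 5*d + j^2 + 5*j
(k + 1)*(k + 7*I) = k^2 + k + 7*I*k + 7*I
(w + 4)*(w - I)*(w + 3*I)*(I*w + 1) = I*w^4 - w^3 + 4*I*w^3 - 4*w^2 + 5*I*w^2 + 3*w + 20*I*w + 12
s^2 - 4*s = s*(s - 4)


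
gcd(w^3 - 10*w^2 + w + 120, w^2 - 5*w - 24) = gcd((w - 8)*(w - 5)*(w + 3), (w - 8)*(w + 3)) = w^2 - 5*w - 24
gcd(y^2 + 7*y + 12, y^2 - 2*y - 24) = y + 4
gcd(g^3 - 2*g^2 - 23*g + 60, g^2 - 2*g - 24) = 1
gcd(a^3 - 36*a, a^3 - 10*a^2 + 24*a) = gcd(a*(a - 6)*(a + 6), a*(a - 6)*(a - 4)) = a^2 - 6*a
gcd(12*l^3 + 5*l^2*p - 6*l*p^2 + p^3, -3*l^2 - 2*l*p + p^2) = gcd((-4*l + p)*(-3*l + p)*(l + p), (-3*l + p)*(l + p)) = -3*l^2 - 2*l*p + p^2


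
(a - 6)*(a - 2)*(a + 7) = a^3 - a^2 - 44*a + 84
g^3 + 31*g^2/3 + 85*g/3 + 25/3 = (g + 1/3)*(g + 5)^2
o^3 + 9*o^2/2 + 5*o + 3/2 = (o + 1/2)*(o + 1)*(o + 3)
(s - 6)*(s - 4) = s^2 - 10*s + 24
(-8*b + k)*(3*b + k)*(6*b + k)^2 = -864*b^4 - 468*b^3*k - 48*b^2*k^2 + 7*b*k^3 + k^4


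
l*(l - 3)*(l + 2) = l^3 - l^2 - 6*l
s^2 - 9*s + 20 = (s - 5)*(s - 4)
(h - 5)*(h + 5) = h^2 - 25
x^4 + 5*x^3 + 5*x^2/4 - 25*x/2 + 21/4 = (x - 1)*(x - 1/2)*(x + 3)*(x + 7/2)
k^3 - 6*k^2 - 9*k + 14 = (k - 7)*(k - 1)*(k + 2)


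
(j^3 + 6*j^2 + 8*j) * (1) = j^3 + 6*j^2 + 8*j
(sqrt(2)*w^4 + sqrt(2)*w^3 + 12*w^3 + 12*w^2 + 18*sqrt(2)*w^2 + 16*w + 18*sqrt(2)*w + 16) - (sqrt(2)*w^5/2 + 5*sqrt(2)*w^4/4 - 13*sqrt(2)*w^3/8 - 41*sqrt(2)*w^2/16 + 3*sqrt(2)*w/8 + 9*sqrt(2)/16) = -sqrt(2)*w^5/2 - sqrt(2)*w^4/4 + 21*sqrt(2)*w^3/8 + 12*w^3 + 12*w^2 + 329*sqrt(2)*w^2/16 + 16*w + 141*sqrt(2)*w/8 - 9*sqrt(2)/16 + 16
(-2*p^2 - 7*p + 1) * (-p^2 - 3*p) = 2*p^4 + 13*p^3 + 20*p^2 - 3*p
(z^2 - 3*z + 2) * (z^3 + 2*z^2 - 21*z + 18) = z^5 - z^4 - 25*z^3 + 85*z^2 - 96*z + 36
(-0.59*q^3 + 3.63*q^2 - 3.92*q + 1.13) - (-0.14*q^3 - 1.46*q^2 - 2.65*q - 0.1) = -0.45*q^3 + 5.09*q^2 - 1.27*q + 1.23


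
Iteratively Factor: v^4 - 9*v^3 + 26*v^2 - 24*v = (v)*(v^3 - 9*v^2 + 26*v - 24) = v*(v - 3)*(v^2 - 6*v + 8) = v*(v - 4)*(v - 3)*(v - 2)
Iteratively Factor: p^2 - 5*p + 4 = (p - 4)*(p - 1)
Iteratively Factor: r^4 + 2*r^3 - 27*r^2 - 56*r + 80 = (r - 5)*(r^3 + 7*r^2 + 8*r - 16) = (r - 5)*(r + 4)*(r^2 + 3*r - 4) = (r - 5)*(r - 1)*(r + 4)*(r + 4)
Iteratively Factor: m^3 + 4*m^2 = (m)*(m^2 + 4*m) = m^2*(m + 4)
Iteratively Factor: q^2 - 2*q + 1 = (q - 1)*(q - 1)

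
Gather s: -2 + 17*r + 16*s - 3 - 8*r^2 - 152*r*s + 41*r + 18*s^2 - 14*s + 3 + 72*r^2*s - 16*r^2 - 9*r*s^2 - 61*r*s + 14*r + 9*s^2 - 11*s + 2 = -24*r^2 + 72*r + s^2*(27 - 9*r) + s*(72*r^2 - 213*r - 9)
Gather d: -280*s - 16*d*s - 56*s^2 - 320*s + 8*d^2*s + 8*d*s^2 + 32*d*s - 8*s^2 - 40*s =8*d^2*s + d*(8*s^2 + 16*s) - 64*s^2 - 640*s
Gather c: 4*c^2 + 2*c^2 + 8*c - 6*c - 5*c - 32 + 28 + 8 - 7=6*c^2 - 3*c - 3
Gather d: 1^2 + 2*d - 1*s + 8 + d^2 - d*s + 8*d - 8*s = d^2 + d*(10 - s) - 9*s + 9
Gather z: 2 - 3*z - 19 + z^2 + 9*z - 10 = z^2 + 6*z - 27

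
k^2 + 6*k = k*(k + 6)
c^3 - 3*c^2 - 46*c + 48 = (c - 8)*(c - 1)*(c + 6)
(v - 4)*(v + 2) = v^2 - 2*v - 8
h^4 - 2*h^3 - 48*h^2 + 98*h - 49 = (h - 7)*(h - 1)^2*(h + 7)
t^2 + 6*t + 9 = (t + 3)^2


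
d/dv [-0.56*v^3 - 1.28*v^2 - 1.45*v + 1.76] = -1.68*v^2 - 2.56*v - 1.45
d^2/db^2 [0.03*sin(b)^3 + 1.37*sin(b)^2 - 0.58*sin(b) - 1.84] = 0.5575*sin(b) + 0.0675*sin(3*b) + 2.74*cos(2*b)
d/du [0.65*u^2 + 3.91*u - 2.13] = 1.3*u + 3.91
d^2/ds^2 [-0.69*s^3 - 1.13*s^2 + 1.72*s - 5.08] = -4.14*s - 2.26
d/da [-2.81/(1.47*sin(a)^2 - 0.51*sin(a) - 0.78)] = (8.2614*sin(a) - 1.4331)*cos(a)/(-1.47*sin(a)^2 + 0.51*sin(a) + 0.78)^2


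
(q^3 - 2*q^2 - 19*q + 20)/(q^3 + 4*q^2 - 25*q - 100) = (q - 1)/(q + 5)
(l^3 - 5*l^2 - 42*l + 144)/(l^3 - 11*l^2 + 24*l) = (l + 6)/l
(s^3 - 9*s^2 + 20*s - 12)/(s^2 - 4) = (s^2 - 7*s + 6)/(s + 2)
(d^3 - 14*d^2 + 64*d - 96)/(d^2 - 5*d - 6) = (d^2 - 8*d + 16)/(d + 1)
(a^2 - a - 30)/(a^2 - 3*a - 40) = (a - 6)/(a - 8)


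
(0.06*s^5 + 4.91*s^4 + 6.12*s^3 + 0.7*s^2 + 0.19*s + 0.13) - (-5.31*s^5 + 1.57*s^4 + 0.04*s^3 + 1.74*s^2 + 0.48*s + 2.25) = 5.37*s^5 + 3.34*s^4 + 6.08*s^3 - 1.04*s^2 - 0.29*s - 2.12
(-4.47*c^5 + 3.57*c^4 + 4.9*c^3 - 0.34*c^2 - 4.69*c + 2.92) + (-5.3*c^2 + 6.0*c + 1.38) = -4.47*c^5 + 3.57*c^4 + 4.9*c^3 - 5.64*c^2 + 1.31*c + 4.3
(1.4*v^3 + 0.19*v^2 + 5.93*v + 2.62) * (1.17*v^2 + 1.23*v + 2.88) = 1.638*v^5 + 1.9443*v^4 + 11.2038*v^3 + 10.9065*v^2 + 20.301*v + 7.5456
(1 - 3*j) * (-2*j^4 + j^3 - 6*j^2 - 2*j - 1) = 6*j^5 - 5*j^4 + 19*j^3 + j - 1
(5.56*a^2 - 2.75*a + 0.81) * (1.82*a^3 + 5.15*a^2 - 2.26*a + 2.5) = 10.1192*a^5 + 23.629*a^4 - 25.2539*a^3 + 24.2865*a^2 - 8.7056*a + 2.025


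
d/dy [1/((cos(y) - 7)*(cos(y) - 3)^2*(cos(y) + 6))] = (-9*cos(y) + 2*cos(2*y) - 79)*sin(y)/((cos(y) - 7)^2*(cos(y) - 3)^3*(cos(y) + 6)^2)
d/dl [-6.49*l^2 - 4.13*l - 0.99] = -12.98*l - 4.13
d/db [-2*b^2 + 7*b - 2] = 7 - 4*b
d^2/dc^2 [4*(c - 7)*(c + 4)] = 8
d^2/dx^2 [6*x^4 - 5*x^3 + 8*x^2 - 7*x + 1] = 72*x^2 - 30*x + 16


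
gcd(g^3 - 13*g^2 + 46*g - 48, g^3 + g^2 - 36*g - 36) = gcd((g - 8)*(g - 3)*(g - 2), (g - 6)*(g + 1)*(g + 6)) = 1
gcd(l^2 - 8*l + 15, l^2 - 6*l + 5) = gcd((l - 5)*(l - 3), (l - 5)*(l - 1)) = l - 5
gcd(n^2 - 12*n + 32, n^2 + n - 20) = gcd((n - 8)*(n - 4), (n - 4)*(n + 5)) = n - 4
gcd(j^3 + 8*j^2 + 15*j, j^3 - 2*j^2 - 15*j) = j^2 + 3*j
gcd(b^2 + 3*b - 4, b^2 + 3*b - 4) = b^2 + 3*b - 4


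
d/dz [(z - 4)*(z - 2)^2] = (z - 2)*(3*z - 10)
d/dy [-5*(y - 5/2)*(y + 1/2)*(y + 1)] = -15*y^2 + 10*y + 65/4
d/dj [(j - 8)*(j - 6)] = 2*j - 14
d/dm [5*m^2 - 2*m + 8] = 10*m - 2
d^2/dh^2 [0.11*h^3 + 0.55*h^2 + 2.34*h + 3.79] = 0.66*h + 1.1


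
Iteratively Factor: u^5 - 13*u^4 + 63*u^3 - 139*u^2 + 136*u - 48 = (u - 3)*(u^4 - 10*u^3 + 33*u^2 - 40*u + 16) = (u - 3)*(u - 1)*(u^3 - 9*u^2 + 24*u - 16) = (u - 3)*(u - 1)^2*(u^2 - 8*u + 16) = (u - 4)*(u - 3)*(u - 1)^2*(u - 4)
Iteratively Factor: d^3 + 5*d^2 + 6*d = (d)*(d^2 + 5*d + 6) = d*(d + 2)*(d + 3)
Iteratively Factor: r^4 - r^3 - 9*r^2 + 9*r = (r)*(r^3 - r^2 - 9*r + 9) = r*(r + 3)*(r^2 - 4*r + 3) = r*(r - 1)*(r + 3)*(r - 3)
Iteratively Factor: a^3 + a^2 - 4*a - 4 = (a - 2)*(a^2 + 3*a + 2) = (a - 2)*(a + 1)*(a + 2)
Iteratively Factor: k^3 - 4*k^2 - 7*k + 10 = (k - 1)*(k^2 - 3*k - 10) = (k - 1)*(k + 2)*(k - 5)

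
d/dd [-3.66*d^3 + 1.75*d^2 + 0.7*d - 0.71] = -10.98*d^2 + 3.5*d + 0.7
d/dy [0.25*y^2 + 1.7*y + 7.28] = 0.5*y + 1.7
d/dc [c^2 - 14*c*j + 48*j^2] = 2*c - 14*j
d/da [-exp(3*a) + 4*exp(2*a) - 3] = (8 - 3*exp(a))*exp(2*a)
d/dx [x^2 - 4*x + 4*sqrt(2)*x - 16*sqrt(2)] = 2*x - 4 + 4*sqrt(2)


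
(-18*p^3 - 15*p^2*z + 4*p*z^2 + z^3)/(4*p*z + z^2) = (-18*p^3 - 15*p^2*z + 4*p*z^2 + z^3)/(z*(4*p + z))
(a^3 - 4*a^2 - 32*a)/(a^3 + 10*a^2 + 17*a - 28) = a*(a - 8)/(a^2 + 6*a - 7)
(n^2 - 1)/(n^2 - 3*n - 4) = (n - 1)/(n - 4)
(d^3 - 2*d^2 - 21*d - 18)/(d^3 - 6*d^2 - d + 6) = (d + 3)/(d - 1)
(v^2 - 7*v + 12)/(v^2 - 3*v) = (v - 4)/v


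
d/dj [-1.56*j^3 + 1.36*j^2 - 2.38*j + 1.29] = -4.68*j^2 + 2.72*j - 2.38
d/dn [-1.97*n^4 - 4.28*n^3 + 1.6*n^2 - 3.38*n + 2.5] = -7.88*n^3 - 12.84*n^2 + 3.2*n - 3.38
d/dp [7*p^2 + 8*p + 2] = 14*p + 8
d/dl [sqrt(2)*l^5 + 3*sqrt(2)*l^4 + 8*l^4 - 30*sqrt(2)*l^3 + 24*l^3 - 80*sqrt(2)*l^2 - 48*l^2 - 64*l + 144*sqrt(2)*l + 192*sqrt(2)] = 5*sqrt(2)*l^4 + 12*sqrt(2)*l^3 + 32*l^3 - 90*sqrt(2)*l^2 + 72*l^2 - 160*sqrt(2)*l - 96*l - 64 + 144*sqrt(2)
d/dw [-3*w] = -3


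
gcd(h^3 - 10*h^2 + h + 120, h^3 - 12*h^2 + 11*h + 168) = h^2 - 5*h - 24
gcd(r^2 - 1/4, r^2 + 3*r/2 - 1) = r - 1/2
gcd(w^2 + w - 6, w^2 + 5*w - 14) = w - 2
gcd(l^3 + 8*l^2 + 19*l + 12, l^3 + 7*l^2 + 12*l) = l^2 + 7*l + 12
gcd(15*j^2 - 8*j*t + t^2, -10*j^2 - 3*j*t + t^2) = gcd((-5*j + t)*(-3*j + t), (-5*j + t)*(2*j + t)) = -5*j + t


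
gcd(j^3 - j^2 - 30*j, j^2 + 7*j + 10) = j + 5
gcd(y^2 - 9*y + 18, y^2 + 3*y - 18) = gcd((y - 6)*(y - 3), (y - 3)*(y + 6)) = y - 3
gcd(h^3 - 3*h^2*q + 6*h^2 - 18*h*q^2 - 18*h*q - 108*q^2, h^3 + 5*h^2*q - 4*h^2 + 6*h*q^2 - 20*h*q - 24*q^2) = h + 3*q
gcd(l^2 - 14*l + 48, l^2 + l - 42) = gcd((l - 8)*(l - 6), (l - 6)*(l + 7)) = l - 6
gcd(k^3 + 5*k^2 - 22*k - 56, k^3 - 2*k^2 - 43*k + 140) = k^2 + 3*k - 28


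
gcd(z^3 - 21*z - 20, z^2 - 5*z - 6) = z + 1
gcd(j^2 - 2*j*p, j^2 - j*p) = j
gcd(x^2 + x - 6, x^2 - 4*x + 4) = x - 2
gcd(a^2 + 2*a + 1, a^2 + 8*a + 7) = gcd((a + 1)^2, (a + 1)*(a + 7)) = a + 1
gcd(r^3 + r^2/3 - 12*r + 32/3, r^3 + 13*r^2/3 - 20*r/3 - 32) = r^2 + 4*r/3 - 32/3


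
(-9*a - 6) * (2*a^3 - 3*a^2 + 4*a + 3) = -18*a^4 + 15*a^3 - 18*a^2 - 51*a - 18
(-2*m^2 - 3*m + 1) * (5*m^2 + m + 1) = -10*m^4 - 17*m^3 - 2*m + 1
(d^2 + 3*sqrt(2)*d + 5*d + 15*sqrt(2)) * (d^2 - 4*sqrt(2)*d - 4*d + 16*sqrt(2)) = d^4 - sqrt(2)*d^3 + d^3 - 44*d^2 - sqrt(2)*d^2 - 24*d + 20*sqrt(2)*d + 480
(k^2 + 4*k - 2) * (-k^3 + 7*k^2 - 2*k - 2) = -k^5 + 3*k^4 + 28*k^3 - 24*k^2 - 4*k + 4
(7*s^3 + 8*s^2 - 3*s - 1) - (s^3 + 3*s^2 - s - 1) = 6*s^3 + 5*s^2 - 2*s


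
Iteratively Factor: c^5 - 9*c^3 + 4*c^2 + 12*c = (c - 2)*(c^4 + 2*c^3 - 5*c^2 - 6*c) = (c - 2)^2*(c^3 + 4*c^2 + 3*c) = (c - 2)^2*(c + 3)*(c^2 + c) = c*(c - 2)^2*(c + 3)*(c + 1)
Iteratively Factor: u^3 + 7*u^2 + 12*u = (u + 3)*(u^2 + 4*u) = (u + 3)*(u + 4)*(u)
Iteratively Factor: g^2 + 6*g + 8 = (g + 4)*(g + 2)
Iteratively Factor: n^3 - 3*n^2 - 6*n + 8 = (n - 1)*(n^2 - 2*n - 8) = (n - 4)*(n - 1)*(n + 2)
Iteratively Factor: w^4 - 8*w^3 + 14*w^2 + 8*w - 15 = (w - 5)*(w^3 - 3*w^2 - w + 3) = (w - 5)*(w - 1)*(w^2 - 2*w - 3) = (w - 5)*(w - 1)*(w + 1)*(w - 3)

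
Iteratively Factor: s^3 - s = (s)*(s^2 - 1) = s*(s + 1)*(s - 1)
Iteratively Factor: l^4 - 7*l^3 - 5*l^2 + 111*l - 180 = (l - 3)*(l^3 - 4*l^2 - 17*l + 60) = (l - 3)*(l + 4)*(l^2 - 8*l + 15) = (l - 3)^2*(l + 4)*(l - 5)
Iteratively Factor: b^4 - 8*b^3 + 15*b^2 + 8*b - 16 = (b + 1)*(b^3 - 9*b^2 + 24*b - 16) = (b - 1)*(b + 1)*(b^2 - 8*b + 16) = (b - 4)*(b - 1)*(b + 1)*(b - 4)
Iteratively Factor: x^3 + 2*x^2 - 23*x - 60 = (x + 4)*(x^2 - 2*x - 15) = (x + 3)*(x + 4)*(x - 5)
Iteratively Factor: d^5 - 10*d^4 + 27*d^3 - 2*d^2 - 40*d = (d)*(d^4 - 10*d^3 + 27*d^2 - 2*d - 40) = d*(d + 1)*(d^3 - 11*d^2 + 38*d - 40) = d*(d - 2)*(d + 1)*(d^2 - 9*d + 20) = d*(d - 4)*(d - 2)*(d + 1)*(d - 5)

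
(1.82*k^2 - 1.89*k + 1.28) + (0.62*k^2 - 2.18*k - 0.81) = 2.44*k^2 - 4.07*k + 0.47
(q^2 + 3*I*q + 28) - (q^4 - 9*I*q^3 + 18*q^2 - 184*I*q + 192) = -q^4 + 9*I*q^3 - 17*q^2 + 187*I*q - 164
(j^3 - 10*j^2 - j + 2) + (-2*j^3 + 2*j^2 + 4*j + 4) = -j^3 - 8*j^2 + 3*j + 6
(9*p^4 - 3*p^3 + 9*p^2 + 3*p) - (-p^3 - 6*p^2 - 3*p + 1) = 9*p^4 - 2*p^3 + 15*p^2 + 6*p - 1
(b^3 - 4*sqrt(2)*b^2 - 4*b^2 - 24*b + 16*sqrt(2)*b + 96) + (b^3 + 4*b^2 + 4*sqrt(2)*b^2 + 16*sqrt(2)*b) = 2*b^3 - 24*b + 32*sqrt(2)*b + 96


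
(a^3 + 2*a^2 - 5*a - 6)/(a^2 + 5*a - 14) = (a^2 + 4*a + 3)/(a + 7)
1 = 1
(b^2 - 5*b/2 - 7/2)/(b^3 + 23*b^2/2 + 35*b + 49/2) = (2*b - 7)/(2*b^2 + 21*b + 49)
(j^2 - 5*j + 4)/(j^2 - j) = (j - 4)/j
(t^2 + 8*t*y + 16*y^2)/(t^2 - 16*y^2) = (-t - 4*y)/(-t + 4*y)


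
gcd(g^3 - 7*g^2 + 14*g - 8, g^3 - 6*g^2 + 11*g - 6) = g^2 - 3*g + 2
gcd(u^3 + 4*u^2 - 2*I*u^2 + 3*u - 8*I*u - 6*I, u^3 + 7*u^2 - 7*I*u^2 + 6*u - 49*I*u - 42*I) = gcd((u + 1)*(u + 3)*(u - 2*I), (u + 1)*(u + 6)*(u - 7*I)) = u + 1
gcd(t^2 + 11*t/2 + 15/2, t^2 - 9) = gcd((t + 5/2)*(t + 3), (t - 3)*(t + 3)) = t + 3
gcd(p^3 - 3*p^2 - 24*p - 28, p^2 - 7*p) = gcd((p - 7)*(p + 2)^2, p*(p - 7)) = p - 7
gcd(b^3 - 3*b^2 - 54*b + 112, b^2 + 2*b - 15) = 1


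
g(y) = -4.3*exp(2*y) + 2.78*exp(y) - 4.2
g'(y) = -8.6*exp(2*y) + 2.78*exp(y) = (2.78 - 8.6*exp(y))*exp(y)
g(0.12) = -6.53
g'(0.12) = -7.80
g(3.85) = -9369.46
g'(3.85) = -18861.15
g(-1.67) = -3.83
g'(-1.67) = 0.22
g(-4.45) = -4.17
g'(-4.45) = 0.03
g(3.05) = -1862.69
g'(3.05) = -3775.68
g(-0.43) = -4.21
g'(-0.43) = -1.83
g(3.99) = -12418.23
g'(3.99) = -24978.33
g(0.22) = -7.41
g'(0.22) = -9.89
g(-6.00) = -4.19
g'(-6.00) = 0.01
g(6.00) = -698728.27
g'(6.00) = -1398569.67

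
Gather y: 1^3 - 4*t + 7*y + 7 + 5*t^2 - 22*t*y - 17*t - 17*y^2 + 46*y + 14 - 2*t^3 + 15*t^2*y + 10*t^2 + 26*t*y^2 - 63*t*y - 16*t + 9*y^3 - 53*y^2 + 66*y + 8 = -2*t^3 + 15*t^2 - 37*t + 9*y^3 + y^2*(26*t - 70) + y*(15*t^2 - 85*t + 119) + 30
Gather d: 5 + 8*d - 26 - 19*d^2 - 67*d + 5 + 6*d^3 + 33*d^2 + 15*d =6*d^3 + 14*d^2 - 44*d - 16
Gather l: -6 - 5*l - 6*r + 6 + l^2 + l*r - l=l^2 + l*(r - 6) - 6*r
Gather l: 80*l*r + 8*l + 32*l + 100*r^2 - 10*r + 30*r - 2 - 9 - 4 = l*(80*r + 40) + 100*r^2 + 20*r - 15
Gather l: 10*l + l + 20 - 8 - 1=11*l + 11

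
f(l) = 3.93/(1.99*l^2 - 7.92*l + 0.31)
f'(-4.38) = 0.02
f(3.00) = -0.71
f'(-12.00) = 0.00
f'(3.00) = -0.51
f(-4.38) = 0.05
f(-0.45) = 0.92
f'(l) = 3.93*(7.92 - 3.98*l)/(1.99*l^2 - 7.92*l + 0.31)^2 = (31.1256 - 15.6414*l)/(1.99*l^2 - 7.92*l + 0.31)^2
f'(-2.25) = 0.08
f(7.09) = 0.09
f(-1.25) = 0.30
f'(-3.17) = 0.04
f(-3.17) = 0.09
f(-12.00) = 0.01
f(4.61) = 0.65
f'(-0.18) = 10.47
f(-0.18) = 2.18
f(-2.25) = 0.14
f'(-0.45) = 2.09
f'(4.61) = -1.10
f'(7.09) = -0.04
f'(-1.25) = 0.29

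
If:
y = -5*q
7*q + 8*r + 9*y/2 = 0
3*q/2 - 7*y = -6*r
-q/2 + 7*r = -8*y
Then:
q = 0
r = 0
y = 0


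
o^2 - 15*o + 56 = (o - 8)*(o - 7)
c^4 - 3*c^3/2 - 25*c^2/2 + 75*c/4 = c*(c - 3/2)*(c - 5*sqrt(2)/2)*(c + 5*sqrt(2)/2)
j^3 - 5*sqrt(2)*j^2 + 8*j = j*(j - 4*sqrt(2))*(j - sqrt(2))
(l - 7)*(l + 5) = l^2 - 2*l - 35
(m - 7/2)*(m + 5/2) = m^2 - m - 35/4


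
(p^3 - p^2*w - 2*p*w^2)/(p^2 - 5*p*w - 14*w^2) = p*(-p^2 + p*w + 2*w^2)/(-p^2 + 5*p*w + 14*w^2)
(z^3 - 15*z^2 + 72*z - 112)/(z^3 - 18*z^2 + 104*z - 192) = (z^2 - 11*z + 28)/(z^2 - 14*z + 48)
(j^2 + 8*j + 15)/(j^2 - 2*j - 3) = (j^2 + 8*j + 15)/(j^2 - 2*j - 3)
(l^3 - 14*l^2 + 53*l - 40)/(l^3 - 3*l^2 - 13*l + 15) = (l - 8)/(l + 3)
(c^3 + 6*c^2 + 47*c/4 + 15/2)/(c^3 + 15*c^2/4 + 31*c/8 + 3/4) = 2*(2*c + 5)/(4*c + 1)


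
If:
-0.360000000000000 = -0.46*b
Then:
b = 0.78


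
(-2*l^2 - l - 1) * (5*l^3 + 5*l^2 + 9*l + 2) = -10*l^5 - 15*l^4 - 28*l^3 - 18*l^2 - 11*l - 2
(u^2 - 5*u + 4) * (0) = 0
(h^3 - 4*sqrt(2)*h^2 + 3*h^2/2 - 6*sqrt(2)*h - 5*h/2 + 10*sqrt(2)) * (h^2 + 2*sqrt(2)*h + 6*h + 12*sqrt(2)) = h^5 - 2*sqrt(2)*h^4 + 15*h^4/2 - 15*sqrt(2)*h^3 - 19*h^3/2 - 135*h^2 - 13*sqrt(2)*h^2 - 104*h + 30*sqrt(2)*h + 240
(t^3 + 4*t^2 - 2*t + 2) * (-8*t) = -8*t^4 - 32*t^3 + 16*t^2 - 16*t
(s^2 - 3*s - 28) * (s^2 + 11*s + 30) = s^4 + 8*s^3 - 31*s^2 - 398*s - 840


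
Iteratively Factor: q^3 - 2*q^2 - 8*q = (q + 2)*(q^2 - 4*q) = q*(q + 2)*(q - 4)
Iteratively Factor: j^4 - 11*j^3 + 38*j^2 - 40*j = (j - 5)*(j^3 - 6*j^2 + 8*j) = j*(j - 5)*(j^2 - 6*j + 8) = j*(j - 5)*(j - 4)*(j - 2)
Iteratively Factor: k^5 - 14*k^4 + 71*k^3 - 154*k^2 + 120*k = (k - 3)*(k^4 - 11*k^3 + 38*k^2 - 40*k) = (k - 4)*(k - 3)*(k^3 - 7*k^2 + 10*k) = (k - 4)*(k - 3)*(k - 2)*(k^2 - 5*k) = k*(k - 4)*(k - 3)*(k - 2)*(k - 5)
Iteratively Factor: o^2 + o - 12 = (o + 4)*(o - 3)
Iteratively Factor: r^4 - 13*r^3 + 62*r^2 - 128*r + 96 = (r - 2)*(r^3 - 11*r^2 + 40*r - 48) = (r - 4)*(r - 2)*(r^2 - 7*r + 12) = (r - 4)^2*(r - 2)*(r - 3)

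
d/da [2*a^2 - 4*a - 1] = 4*a - 4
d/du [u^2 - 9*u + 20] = 2*u - 9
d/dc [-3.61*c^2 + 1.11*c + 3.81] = 1.11 - 7.22*c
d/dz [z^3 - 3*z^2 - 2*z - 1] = 3*z^2 - 6*z - 2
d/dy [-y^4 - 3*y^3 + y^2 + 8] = y*(-4*y^2 - 9*y + 2)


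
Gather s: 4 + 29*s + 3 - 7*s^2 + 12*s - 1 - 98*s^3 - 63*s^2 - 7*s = -98*s^3 - 70*s^2 + 34*s + 6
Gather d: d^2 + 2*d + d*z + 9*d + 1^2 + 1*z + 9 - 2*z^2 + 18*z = d^2 + d*(z + 11) - 2*z^2 + 19*z + 10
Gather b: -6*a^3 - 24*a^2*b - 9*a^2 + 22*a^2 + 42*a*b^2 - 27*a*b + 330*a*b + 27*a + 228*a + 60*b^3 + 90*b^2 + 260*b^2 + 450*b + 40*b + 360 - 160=-6*a^3 + 13*a^2 + 255*a + 60*b^3 + b^2*(42*a + 350) + b*(-24*a^2 + 303*a + 490) + 200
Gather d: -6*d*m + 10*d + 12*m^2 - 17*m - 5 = d*(10 - 6*m) + 12*m^2 - 17*m - 5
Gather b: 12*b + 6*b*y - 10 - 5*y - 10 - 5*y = b*(6*y + 12) - 10*y - 20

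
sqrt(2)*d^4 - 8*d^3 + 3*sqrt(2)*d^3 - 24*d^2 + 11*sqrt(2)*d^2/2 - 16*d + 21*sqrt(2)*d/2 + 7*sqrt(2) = (d + 2)*(d - 7*sqrt(2)/2)*(d - sqrt(2)/2)*(sqrt(2)*d + sqrt(2))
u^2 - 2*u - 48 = (u - 8)*(u + 6)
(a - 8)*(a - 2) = a^2 - 10*a + 16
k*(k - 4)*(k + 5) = k^3 + k^2 - 20*k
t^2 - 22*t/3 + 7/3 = (t - 7)*(t - 1/3)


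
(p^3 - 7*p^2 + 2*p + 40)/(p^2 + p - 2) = (p^2 - 9*p + 20)/(p - 1)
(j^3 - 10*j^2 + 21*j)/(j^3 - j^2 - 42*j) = (j - 3)/(j + 6)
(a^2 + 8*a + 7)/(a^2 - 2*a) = (a^2 + 8*a + 7)/(a*(a - 2))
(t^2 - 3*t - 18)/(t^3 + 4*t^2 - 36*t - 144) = (t + 3)/(t^2 + 10*t + 24)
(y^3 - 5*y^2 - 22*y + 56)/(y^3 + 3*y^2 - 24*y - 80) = (y^2 - 9*y + 14)/(y^2 - y - 20)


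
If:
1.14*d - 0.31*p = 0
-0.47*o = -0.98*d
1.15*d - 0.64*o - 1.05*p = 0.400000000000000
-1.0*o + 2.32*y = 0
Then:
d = -0.10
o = -0.21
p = -0.36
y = -0.09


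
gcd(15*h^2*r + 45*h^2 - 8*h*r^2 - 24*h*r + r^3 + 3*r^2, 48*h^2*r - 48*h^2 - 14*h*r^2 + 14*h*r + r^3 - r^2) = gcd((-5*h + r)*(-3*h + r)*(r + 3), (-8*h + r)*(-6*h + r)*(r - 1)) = 1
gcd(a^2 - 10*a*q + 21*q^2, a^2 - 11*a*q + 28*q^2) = -a + 7*q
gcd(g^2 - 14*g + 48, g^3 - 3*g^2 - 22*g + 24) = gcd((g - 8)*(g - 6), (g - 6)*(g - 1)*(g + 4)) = g - 6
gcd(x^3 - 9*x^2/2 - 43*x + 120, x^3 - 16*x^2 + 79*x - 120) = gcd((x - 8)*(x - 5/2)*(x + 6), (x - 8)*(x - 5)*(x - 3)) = x - 8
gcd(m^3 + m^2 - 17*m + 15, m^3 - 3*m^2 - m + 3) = m^2 - 4*m + 3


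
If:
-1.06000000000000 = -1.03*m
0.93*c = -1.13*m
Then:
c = -1.25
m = 1.03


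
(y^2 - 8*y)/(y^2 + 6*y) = (y - 8)/(y + 6)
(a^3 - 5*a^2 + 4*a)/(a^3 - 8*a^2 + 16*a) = (a - 1)/(a - 4)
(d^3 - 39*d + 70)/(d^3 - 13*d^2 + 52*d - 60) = (d + 7)/(d - 6)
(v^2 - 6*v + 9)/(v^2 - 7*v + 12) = (v - 3)/(v - 4)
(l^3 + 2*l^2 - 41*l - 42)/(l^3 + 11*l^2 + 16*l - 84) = (l^2 - 5*l - 6)/(l^2 + 4*l - 12)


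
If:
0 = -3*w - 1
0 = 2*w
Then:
No Solution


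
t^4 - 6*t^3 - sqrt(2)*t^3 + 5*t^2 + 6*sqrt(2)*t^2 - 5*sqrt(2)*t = t*(t - 5)*(t - 1)*(t - sqrt(2))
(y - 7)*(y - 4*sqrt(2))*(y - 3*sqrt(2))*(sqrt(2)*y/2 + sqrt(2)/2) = sqrt(2)*y^4/2 - 7*y^3 - 3*sqrt(2)*y^3 + 17*sqrt(2)*y^2/2 + 42*y^2 - 72*sqrt(2)*y + 49*y - 84*sqrt(2)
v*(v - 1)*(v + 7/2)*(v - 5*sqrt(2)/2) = v^4 - 5*sqrt(2)*v^3/2 + 5*v^3/2 - 25*sqrt(2)*v^2/4 - 7*v^2/2 + 35*sqrt(2)*v/4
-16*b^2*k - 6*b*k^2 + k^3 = k*(-8*b + k)*(2*b + k)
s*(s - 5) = s^2 - 5*s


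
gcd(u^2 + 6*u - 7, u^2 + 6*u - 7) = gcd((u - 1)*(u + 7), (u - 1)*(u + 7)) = u^2 + 6*u - 7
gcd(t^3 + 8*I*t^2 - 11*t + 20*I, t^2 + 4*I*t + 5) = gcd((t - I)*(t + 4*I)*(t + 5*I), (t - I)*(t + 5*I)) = t^2 + 4*I*t + 5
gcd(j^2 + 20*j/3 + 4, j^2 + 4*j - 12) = j + 6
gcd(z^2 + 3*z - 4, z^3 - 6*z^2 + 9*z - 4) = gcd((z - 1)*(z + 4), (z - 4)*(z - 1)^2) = z - 1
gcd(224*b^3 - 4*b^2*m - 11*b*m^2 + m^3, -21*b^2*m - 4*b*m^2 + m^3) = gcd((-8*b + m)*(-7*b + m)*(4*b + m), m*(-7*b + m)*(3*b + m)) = 7*b - m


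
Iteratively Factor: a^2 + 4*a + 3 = (a + 1)*(a + 3)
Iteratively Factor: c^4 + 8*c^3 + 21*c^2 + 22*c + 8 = (c + 1)*(c^3 + 7*c^2 + 14*c + 8) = (c + 1)*(c + 2)*(c^2 + 5*c + 4) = (c + 1)*(c + 2)*(c + 4)*(c + 1)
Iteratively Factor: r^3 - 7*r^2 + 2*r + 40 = (r + 2)*(r^2 - 9*r + 20) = (r - 5)*(r + 2)*(r - 4)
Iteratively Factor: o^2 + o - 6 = (o - 2)*(o + 3)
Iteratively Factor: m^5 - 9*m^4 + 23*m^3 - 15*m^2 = (m - 1)*(m^4 - 8*m^3 + 15*m^2) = m*(m - 1)*(m^3 - 8*m^2 + 15*m) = m*(m - 5)*(m - 1)*(m^2 - 3*m) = m*(m - 5)*(m - 3)*(m - 1)*(m)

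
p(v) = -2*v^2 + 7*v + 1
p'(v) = 7 - 4*v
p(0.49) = 3.95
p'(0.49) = 5.04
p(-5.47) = -97.13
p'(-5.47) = 28.88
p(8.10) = -73.52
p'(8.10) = -25.40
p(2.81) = 4.88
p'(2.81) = -4.24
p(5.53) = -21.45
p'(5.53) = -15.12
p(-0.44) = -2.47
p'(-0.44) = 8.76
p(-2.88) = -35.75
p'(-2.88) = 18.52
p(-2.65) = -31.60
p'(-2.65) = 17.60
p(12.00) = -203.00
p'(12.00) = -41.00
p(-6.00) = -113.00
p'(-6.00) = 31.00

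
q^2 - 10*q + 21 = (q - 7)*(q - 3)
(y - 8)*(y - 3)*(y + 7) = y^3 - 4*y^2 - 53*y + 168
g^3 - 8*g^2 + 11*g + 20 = (g - 5)*(g - 4)*(g + 1)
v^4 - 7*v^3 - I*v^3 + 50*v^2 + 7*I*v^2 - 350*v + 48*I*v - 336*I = (v - 7)*(v - 8*I)*(v + I)*(v + 6*I)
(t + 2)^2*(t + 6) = t^3 + 10*t^2 + 28*t + 24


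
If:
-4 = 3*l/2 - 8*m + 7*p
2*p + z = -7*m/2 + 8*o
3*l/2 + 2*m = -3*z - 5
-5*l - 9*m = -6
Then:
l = -54*z/7 - 114/7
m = 30*z/7 + 68/7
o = 713*z/196 + 380/49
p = 321*z/49 + 687/49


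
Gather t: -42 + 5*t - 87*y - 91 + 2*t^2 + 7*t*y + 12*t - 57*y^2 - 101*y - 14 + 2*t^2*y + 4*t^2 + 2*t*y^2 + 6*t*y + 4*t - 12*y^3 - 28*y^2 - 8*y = t^2*(2*y + 6) + t*(2*y^2 + 13*y + 21) - 12*y^3 - 85*y^2 - 196*y - 147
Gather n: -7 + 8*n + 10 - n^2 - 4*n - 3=-n^2 + 4*n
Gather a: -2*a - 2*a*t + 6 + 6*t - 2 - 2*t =a*(-2*t - 2) + 4*t + 4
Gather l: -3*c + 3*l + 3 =-3*c + 3*l + 3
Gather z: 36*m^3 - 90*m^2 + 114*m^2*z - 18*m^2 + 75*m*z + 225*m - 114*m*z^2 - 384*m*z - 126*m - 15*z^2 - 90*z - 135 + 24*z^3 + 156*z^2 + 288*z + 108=36*m^3 - 108*m^2 + 99*m + 24*z^3 + z^2*(141 - 114*m) + z*(114*m^2 - 309*m + 198) - 27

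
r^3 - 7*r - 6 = (r - 3)*(r + 1)*(r + 2)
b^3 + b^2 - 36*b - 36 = (b - 6)*(b + 1)*(b + 6)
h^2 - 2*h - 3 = (h - 3)*(h + 1)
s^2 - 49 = (s - 7)*(s + 7)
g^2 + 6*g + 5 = (g + 1)*(g + 5)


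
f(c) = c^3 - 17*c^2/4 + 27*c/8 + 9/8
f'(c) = 3*c^2 - 17*c/2 + 27/8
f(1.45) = 0.13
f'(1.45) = -2.64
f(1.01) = 1.23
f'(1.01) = -2.15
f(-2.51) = -49.93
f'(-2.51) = 43.61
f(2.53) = -1.35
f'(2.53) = 1.07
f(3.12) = 0.66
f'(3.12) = 6.06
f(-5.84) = -362.71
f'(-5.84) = 155.33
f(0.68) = 1.77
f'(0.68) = -1.02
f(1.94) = -1.02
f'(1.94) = -1.82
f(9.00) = 416.25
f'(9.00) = 169.88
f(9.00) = 416.25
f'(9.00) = 169.88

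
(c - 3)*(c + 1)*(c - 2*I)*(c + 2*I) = c^4 - 2*c^3 + c^2 - 8*c - 12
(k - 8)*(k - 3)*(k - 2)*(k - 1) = k^4 - 14*k^3 + 59*k^2 - 94*k + 48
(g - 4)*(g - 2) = g^2 - 6*g + 8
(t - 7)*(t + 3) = t^2 - 4*t - 21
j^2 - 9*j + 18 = (j - 6)*(j - 3)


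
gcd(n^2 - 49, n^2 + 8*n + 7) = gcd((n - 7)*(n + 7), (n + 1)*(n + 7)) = n + 7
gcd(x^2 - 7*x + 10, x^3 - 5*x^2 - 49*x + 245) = x - 5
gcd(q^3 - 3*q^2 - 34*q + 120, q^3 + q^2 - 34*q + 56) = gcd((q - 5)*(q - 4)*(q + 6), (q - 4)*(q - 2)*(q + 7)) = q - 4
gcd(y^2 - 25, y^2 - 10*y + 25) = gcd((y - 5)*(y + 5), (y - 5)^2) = y - 5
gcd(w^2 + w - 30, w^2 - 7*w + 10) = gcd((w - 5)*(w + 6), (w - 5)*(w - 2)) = w - 5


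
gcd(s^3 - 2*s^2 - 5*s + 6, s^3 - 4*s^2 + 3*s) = s^2 - 4*s + 3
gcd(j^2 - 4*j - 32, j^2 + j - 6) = 1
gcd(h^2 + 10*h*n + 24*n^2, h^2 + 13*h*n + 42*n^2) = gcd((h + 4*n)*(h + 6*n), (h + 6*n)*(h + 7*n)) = h + 6*n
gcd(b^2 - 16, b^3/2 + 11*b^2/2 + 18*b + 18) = 1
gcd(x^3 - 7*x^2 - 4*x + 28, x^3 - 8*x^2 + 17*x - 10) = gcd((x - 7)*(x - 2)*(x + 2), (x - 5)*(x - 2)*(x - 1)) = x - 2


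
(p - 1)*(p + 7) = p^2 + 6*p - 7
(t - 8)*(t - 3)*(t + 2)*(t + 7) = t^4 - 2*t^3 - 61*t^2 + 62*t + 336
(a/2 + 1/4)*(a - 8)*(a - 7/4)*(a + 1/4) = a^4/2 - 9*a^3/2 + 109*a^2/32 + 297*a/64 + 7/8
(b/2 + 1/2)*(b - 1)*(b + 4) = b^3/2 + 2*b^2 - b/2 - 2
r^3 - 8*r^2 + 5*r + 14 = (r - 7)*(r - 2)*(r + 1)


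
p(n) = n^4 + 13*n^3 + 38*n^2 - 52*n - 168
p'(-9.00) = -493.00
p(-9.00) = 462.00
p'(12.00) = 13388.00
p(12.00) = 47880.00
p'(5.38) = 2108.60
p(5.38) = 3514.28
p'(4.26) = 1288.75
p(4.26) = 1634.44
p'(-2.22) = -72.28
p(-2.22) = 16.77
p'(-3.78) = 1.93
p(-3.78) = 73.55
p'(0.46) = -8.40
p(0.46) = -182.57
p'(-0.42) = -77.34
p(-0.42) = -140.39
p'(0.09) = -44.84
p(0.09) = -172.36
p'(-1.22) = -93.94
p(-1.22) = -69.39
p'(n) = 4*n^3 + 39*n^2 + 76*n - 52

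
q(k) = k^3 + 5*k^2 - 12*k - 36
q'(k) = 3*k^2 + 10*k - 12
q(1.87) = -34.42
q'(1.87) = 17.19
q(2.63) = -14.78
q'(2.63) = 35.05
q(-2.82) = 15.18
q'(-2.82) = -16.34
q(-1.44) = -11.34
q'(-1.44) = -20.18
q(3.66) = 36.09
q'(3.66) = 64.79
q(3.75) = 42.05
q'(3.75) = 67.69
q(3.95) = 56.24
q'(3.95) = 74.31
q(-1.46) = -10.93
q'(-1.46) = -20.21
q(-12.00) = -900.00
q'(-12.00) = 300.00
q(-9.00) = -252.00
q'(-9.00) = 141.00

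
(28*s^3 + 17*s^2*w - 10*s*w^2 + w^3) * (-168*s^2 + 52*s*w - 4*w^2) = -4704*s^5 - 1400*s^4*w + 2452*s^3*w^2 - 756*s^2*w^3 + 92*s*w^4 - 4*w^5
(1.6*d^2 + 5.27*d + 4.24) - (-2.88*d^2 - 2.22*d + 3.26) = 4.48*d^2 + 7.49*d + 0.98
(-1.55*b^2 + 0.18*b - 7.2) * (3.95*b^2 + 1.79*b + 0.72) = -6.1225*b^4 - 2.0635*b^3 - 29.2338*b^2 - 12.7584*b - 5.184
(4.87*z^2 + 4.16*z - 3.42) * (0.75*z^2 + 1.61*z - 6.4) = 3.6525*z^4 + 10.9607*z^3 - 27.0354*z^2 - 32.1302*z + 21.888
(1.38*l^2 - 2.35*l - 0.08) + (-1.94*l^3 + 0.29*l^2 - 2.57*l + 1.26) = -1.94*l^3 + 1.67*l^2 - 4.92*l + 1.18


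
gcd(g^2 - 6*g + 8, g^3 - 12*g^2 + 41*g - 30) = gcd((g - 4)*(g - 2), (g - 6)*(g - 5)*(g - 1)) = 1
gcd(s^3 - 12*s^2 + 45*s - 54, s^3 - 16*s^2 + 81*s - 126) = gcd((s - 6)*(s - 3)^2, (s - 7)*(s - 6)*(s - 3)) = s^2 - 9*s + 18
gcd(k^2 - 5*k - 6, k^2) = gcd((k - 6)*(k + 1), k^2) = 1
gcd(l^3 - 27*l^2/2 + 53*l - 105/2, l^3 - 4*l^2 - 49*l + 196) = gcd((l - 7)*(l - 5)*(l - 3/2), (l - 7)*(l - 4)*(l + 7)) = l - 7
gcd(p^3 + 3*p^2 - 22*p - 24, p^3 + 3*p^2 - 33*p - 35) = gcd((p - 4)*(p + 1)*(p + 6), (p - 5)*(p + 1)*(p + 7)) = p + 1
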